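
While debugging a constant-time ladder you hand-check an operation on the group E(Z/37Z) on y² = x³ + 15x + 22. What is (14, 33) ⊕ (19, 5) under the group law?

(14, 33) + (19, 5). λ = (5 - 33)/(19 - 14) ≡ 9/5 mod 37. 5⁻¹ ≡ 15 (mod 37) since 5·15 = 75 ≡ 1, so λ ≡ 24.
  x = λ² - 14 - 19 = 576 - 33 ≡ 25; y = λ·(14 - 25) - 33 ≡ 36. → (25, 36)

(25, 36)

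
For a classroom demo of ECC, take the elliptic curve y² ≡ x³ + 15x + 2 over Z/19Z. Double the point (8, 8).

(14, 7)

tangent at (8, 8): λ = (3·8² + 15)/(2·8) ≡ 17/16. 16⁻¹ ≡ 6 (mod 19) since 16·6 = 96 ≡ 1, so λ ≡ 17·6 ≡ 7.
  x = λ² - 8 - 8 = 49 - 16 ≡ 14; y = λ·(8 - 14) - 8 ≡ 7. → (14, 7)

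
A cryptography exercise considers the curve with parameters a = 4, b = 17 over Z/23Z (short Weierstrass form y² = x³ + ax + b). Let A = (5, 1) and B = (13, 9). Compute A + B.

(5, 1) + (13, 9). λ = (9 - 1)/(13 - 5) ≡ 8/8 mod 23. 8⁻¹ ≡ 3 (mod 23) since 8·3 = 24 ≡ 1, so λ ≡ 1.
  x = λ² - 5 - 13 = 1 - 18 ≡ 6; y = λ·(5 - 6) - 1 ≡ 21. → (6, 21)

(6, 21)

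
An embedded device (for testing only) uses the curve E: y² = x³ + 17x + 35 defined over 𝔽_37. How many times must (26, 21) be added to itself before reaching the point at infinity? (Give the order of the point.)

2P: tangent at (26, 21): λ = (3·26² + 17)/(2·21) ≡ 10/5. 5⁻¹ ≡ 15 (mod 37), so λ ≡ 10·15 ≡ 2.
  x = λ² - 26 - 26 = 4 - 52 ≡ 26; y = λ·(26 - 26) - 21 ≡ 16. → (26, 16)
3P: (26, 16) + (26, 21): same x and y₁ ≡ -y₂, so the sum is the point at infinity.
3P = the point at infinity, so the order is 3.

3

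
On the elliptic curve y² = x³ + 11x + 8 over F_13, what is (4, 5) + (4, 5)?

tangent at (4, 5): λ = (3·4² + 11)/(2·5) ≡ 7/10. 10⁻¹ ≡ 4 (mod 13) since 10·4 = 40 ≡ 1, so λ ≡ 7·4 ≡ 2.
  x = λ² - 4 - 4 = 4 - 8 ≡ 9; y = λ·(4 - 9) - 5 ≡ 11. → (9, 11)

(9, 11)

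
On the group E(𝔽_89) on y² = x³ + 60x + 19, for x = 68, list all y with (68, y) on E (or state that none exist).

0

x³ + 60x + 19 = 318531 ≡ 0 (mod 89).
Only y = 0 satisfies y² ≡ 0.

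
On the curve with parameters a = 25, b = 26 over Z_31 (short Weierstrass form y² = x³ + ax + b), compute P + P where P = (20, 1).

(24, 29)

tangent at (20, 1): λ = (3·20² + 25)/(2·1) ≡ 16/2. 2⁻¹ ≡ 16 (mod 31), so λ ≡ 16·16 ≡ 8.
  x = λ² - 20 - 20 = 64 - 40 ≡ 24; y = λ·(20 - 24) - 1 ≡ 29. → (24, 29)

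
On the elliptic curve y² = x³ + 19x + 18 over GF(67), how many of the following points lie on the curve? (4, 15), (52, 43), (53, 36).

2

(4, 15): 15² ≡ 24, rhs ≡ 24 → on.
(52, 43): 43² ≡ 40, rhs ≡ 43 → off.
(53, 36): 36² ≡ 23, rhs ≡ 23 → on.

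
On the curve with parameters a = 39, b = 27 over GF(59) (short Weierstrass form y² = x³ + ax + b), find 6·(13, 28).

(51, 18)

Write Q = (13, 28).
Double-and-add on 6 = (110)₂. Start with Q = (13, 28) for the leading 1-bit.
double: tangent at (13, 28): λ = (3·13² + 39)/(2·28) ≡ 15/56. 56⁻¹ ≡ 39 (mod 59) since 56·39 = 2184 ≡ 1, so λ ≡ 15·39 ≡ 54.
  x = λ² - 13 - 13 = 2916 - 26 ≡ 58; y = λ·(13 - 58) - 28 ≡ 20. → (58, 20)
add Q: (58, 20) + (13, 28). λ = (28 - 20)/(13 - 58) ≡ 8/14 mod 59. 14⁻¹ ≡ 38 (mod 59), so λ ≡ 9.
  x = λ² - 58 - 13 = 81 - 71 ≡ 10; y = λ·(58 - 10) - 20 ≡ 58. → (10, 58)
double: tangent at (10, 58): λ = (3·10² + 39)/(2·58) ≡ 44/57. 57⁻¹ ≡ 29 (mod 59) since 57·29 = 1653 ≡ 1, so λ ≡ 44·29 ≡ 37.
  x = λ² - 10 - 10 = 1369 - 20 ≡ 51; y = λ·(10 - 51) - 58 ≡ 18. → (51, 18)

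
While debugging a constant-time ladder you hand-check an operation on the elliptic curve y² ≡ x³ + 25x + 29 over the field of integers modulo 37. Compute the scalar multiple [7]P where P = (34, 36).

(11, 9)

Repeated addition: build up to 7P.
2P: tangent at (34, 36): λ = (3·34² + 25)/(2·36) ≡ 15/35. 35⁻¹ ≡ 18 (mod 37), so λ ≡ 15·18 ≡ 11.
  x = λ² - 34 - 34 = 121 - 68 ≡ 16; y = λ·(34 - 16) - 36 ≡ 14. → (16, 14)
3P: (16, 14) + (34, 36). λ = (36 - 14)/(34 - 16) ≡ 22/18 mod 37. 18⁻¹ ≡ 35 (mod 37) since 18·35 = 630 ≡ 1, so λ ≡ 30.
  x = λ² - 16 - 34 = 900 - 50 ≡ 36; y = λ·(16 - 36) - 14 ≡ 15. → (36, 15)
4P: (36, 15) + (34, 36). λ = (36 - 15)/(34 - 36) ≡ 21/35 mod 37. 35⁻¹ ≡ 18 (mod 37), so λ ≡ 8.
  x = λ² - 36 - 34 = 64 - 70 ≡ 31; y = λ·(36 - 31) - 15 ≡ 25. → (31, 25)
5P: (31, 25) + (34, 36). λ = (36 - 25)/(34 - 31) ≡ 11/3 mod 37. 3⁻¹ ≡ 25 (mod 37) since 3·25 = 75 ≡ 1, so λ ≡ 16.
  x = λ² - 31 - 34 = 256 - 65 ≡ 6; y = λ·(31 - 6) - 25 ≡ 5. → (6, 5)
6P: (6, 5) + (34, 36). λ = (36 - 5)/(34 - 6) ≡ 31/28 mod 37. 28⁻¹ ≡ 4 (mod 37), so λ ≡ 13.
  x = λ² - 6 - 34 = 169 - 40 ≡ 18; y = λ·(6 - 18) - 5 ≡ 24. → (18, 24)
7P: (18, 24) + (34, 36). λ = (36 - 24)/(34 - 18) ≡ 12/16 mod 37. 16⁻¹ ≡ 7 (mod 37), so λ ≡ 10.
  x = λ² - 18 - 34 = 100 - 52 ≡ 11; y = λ·(18 - 11) - 24 ≡ 9. → (11, 9)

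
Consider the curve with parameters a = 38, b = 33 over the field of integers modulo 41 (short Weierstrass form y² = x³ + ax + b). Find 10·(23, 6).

(34, 30)

Write Q = (23, 6).
Repeated addition: build up to 10Q.
2Q: tangent at (23, 6): λ = (3·23² + 38)/(2·6) ≡ 26/12. 12⁻¹ ≡ 24 (mod 41) since 12·24 = 288 ≡ 1, so λ ≡ 26·24 ≡ 9.
  x = λ² - 23 - 23 = 81 - 46 ≡ 35; y = λ·(23 - 35) - 6 ≡ 9. → (35, 9)
3Q: (35, 9) + (23, 6). λ = (6 - 9)/(23 - 35) ≡ 38/29 mod 41. 29⁻¹ ≡ 17 (mod 41), so λ ≡ 31.
  x = λ² - 35 - 23 = 961 - 58 ≡ 1; y = λ·(35 - 1) - 9 ≡ 20. → (1, 20)
4Q: (1, 20) + (23, 6). λ = (6 - 20)/(23 - 1) ≡ 27/22 mod 41. 22⁻¹ ≡ 28 (mod 41), so λ ≡ 18.
  x = λ² - 1 - 23 = 324 - 24 ≡ 13; y = λ·(1 - 13) - 20 ≡ 10. → (13, 10)
5Q: (13, 10) + (23, 6). λ = (6 - 10)/(23 - 13) ≡ 37/10 mod 41. 10⁻¹ ≡ 37 (mod 41), so λ ≡ 16.
  x = λ² - 13 - 23 = 256 - 36 ≡ 15; y = λ·(13 - 15) - 10 ≡ 40. → (15, 40)
6Q: (15, 40) + (23, 6). λ = (6 - 40)/(23 - 15) ≡ 7/8 mod 41. 8⁻¹ ≡ 36 (mod 41) since 8·36 = 288 ≡ 1, so λ ≡ 6.
  x = λ² - 15 - 23 = 36 - 38 ≡ 39; y = λ·(15 - 39) - 40 ≡ 21. → (39, 21)
7Q: (39, 21) + (23, 6). λ = (6 - 21)/(23 - 39) ≡ 26/25 mod 41. 25⁻¹ ≡ 23 (mod 41), so λ ≡ 24.
  x = λ² - 39 - 23 = 576 - 62 ≡ 22; y = λ·(39 - 22) - 21 ≡ 18. → (22, 18)
8Q: (22, 18) + (23, 6). λ = (6 - 18)/(23 - 22) ≡ 29/1 mod 41. 1⁻¹ ≡ 1 (mod 41), so λ ≡ 29.
  x = λ² - 22 - 23 = 841 - 45 ≡ 17; y = λ·(22 - 17) - 18 ≡ 4. → (17, 4)
9Q: (17, 4) + (23, 6). λ = (6 - 4)/(23 - 17) ≡ 2/6 mod 41. 6⁻¹ ≡ 7 (mod 41), so λ ≡ 14.
  x = λ² - 17 - 23 = 196 - 40 ≡ 33; y = λ·(17 - 33) - 4 ≡ 18. → (33, 18)
10Q: (33, 18) + (23, 6). λ = (6 - 18)/(23 - 33) ≡ 29/31 mod 41. 31⁻¹ ≡ 4 (mod 41), so λ ≡ 34.
  x = λ² - 33 - 23 = 1156 - 56 ≡ 34; y = λ·(33 - 34) - 18 ≡ 30. → (34, 30)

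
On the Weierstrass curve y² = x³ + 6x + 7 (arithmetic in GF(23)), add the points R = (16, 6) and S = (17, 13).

(16, 6) + (17, 13). λ = (13 - 6)/(17 - 16) ≡ 7/1 mod 23. 1⁻¹ ≡ 1 (mod 23), so λ ≡ 7.
  x = λ² - 16 - 17 = 49 - 33 ≡ 16; y = λ·(16 - 16) - 6 ≡ 17. → (16, 17)

(16, 17)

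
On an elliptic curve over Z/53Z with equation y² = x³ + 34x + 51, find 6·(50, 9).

Write P = (50, 9).
Double-and-add on 6 = (110)₂. Start with P = (50, 9) for the leading 1-bit.
double: tangent at (50, 9): λ = (3·50² + 34)/(2·9) ≡ 8/18. 18⁻¹ ≡ 3 (mod 53) since 18·3 = 54 ≡ 1, so λ ≡ 8·3 ≡ 24.
  x = λ² - 50 - 50 = 576 - 100 ≡ 52; y = λ·(50 - 52) - 9 ≡ 49. → (52, 49)
add P: (52, 49) + (50, 9). λ = (9 - 49)/(50 - 52) ≡ 13/51 mod 53. 51⁻¹ ≡ 26 (mod 53) since 51·26 = 1326 ≡ 1, so λ ≡ 20.
  x = λ² - 52 - 50 = 400 - 102 ≡ 33; y = λ·(52 - 33) - 49 ≡ 13. → (33, 13)
double: tangent at (33, 13): λ = (3·33² + 34)/(2·13) ≡ 15/26. 26⁻¹ ≡ 51 (mod 53) since 26·51 = 1326 ≡ 1, so λ ≡ 15·51 ≡ 23.
  x = λ² - 33 - 33 = 529 - 66 ≡ 39; y = λ·(33 - 39) - 13 ≡ 8. → (39, 8)

(39, 8)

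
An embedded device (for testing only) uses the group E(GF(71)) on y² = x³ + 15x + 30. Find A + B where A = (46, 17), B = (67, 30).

(45, 58)

(46, 17) + (67, 30). λ = (30 - 17)/(67 - 46) ≡ 13/21 mod 71. 21⁻¹ ≡ 44 (mod 71), so λ ≡ 4.
  x = λ² - 46 - 67 = 16 - 113 ≡ 45; y = λ·(46 - 45) - 17 ≡ 58. → (45, 58)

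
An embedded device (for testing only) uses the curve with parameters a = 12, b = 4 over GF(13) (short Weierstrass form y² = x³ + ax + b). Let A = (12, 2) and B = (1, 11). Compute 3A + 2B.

(8, 12)

First 3A:
Repeated addition: build up to 3A.
2A: tangent at (12, 2): λ = (3·12² + 12)/(2·2) ≡ 2/4. 4⁻¹ ≡ 10 (mod 13), so λ ≡ 2·10 ≡ 7.
  x = λ² - 12 - 12 = 49 - 24 ≡ 12; y = λ·(12 - 12) - 2 ≡ 11. → (12, 11)
3A: (12, 11) + (12, 2): same x and y₁ ≡ -y₂, so the sum is 𝒪.
3A = 𝒪.
Next 2B:
Repeated addition: build up to 2B.
2B: tangent at (1, 11): λ = (3·1² + 12)/(2·11) ≡ 2/9. 9⁻¹ ≡ 3 (mod 13) since 9·3 = 27 ≡ 1, so λ ≡ 2·3 ≡ 6.
  x = λ² - 1 - 1 = 36 - 2 ≡ 8; y = λ·(1 - 8) - 11 ≡ 12. → (8, 12)
2B = (8, 12).
Finally 3A + 2B:
𝒪 + (8, 12) = (8, 12) (identity).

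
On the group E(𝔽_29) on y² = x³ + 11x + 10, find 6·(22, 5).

Write G = (22, 5).
Double-and-add on 6 = (110)₂. Start with G = (22, 5) for the leading 1-bit.
double: tangent at (22, 5): λ = (3·22² + 11)/(2·5) ≡ 13/10. 10⁻¹ ≡ 3 (mod 29), so λ ≡ 13·3 ≡ 10.
  x = λ² - 22 - 22 = 100 - 44 ≡ 27; y = λ·(22 - 27) - 5 ≡ 3. → (27, 3)
add G: (27, 3) + (22, 5). λ = (5 - 3)/(22 - 27) ≡ 2/24 mod 29. 24⁻¹ ≡ 23 (mod 29) since 24·23 = 552 ≡ 1, so λ ≡ 17.
  x = λ² - 27 - 22 = 289 - 49 ≡ 8; y = λ·(27 - 8) - 3 ≡ 1. → (8, 1)
double: tangent at (8, 1): λ = (3·8² + 11)/(2·1) ≡ 0/2. 2⁻¹ ≡ 15 (mod 29), so λ ≡ 0·15 ≡ 0.
  x = λ² - 8 - 8 = 0 - 16 ≡ 13; y = λ·(8 - 13) - 1 ≡ 28. → (13, 28)

(13, 28)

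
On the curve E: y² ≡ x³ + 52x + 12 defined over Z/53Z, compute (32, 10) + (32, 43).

The two points share x = 32 and their y-coordinates satisfy 10 + 43 ≡ 0 (mod 53), so they are inverses. Their sum is ∞.

O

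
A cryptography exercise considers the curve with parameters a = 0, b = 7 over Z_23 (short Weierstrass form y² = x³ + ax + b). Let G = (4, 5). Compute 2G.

(4, 18)

tangent at (4, 5): λ = (3·4² + 0)/(2·5) ≡ 2/10. 10⁻¹ ≡ 7 (mod 23), so λ ≡ 2·7 ≡ 14.
  x = λ² - 4 - 4 = 196 - 8 ≡ 4; y = λ·(4 - 4) - 5 ≡ 18. → (4, 18)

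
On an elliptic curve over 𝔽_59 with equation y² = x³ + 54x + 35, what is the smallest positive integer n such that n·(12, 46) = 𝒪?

2P: tangent at (12, 46): λ = (3·12² + 54)/(2·46) ≡ 14/33. 33⁻¹ ≡ 34 (mod 59), so λ ≡ 14·34 ≡ 4.
  x = λ² - 12 - 12 = 16 - 24 ≡ 51; y = λ·(12 - 51) - 46 ≡ 34. → (51, 34)
3P: (51, 34) + (12, 46). λ = (46 - 34)/(12 - 51) ≡ 12/20 mod 59. 20⁻¹ ≡ 3 (mod 59) since 20·3 = 60 ≡ 1, so λ ≡ 36.
  x = λ² - 51 - 12 = 1296 - 63 ≡ 53; y = λ·(51 - 53) - 34 ≡ 12. → (53, 12)
4P: (53, 12) + (12, 46). λ = (46 - 12)/(12 - 53) ≡ 34/18 mod 59. 18⁻¹ ≡ 23 (mod 59), so λ ≡ 15.
  x = λ² - 53 - 12 = 225 - 65 ≡ 42; y = λ·(53 - 42) - 12 ≡ 35. → (42, 35)
5P: (42, 35) + (12, 46). λ = (46 - 35)/(12 - 42) ≡ 11/29 mod 59. 29⁻¹ ≡ 57 (mod 59) since 29·57 = 1653 ≡ 1, so λ ≡ 37.
  x = λ² - 42 - 12 = 1369 - 54 ≡ 17; y = λ·(42 - 17) - 35 ≡ 5. → (17, 5)
6P: (17, 5) + (12, 46). λ = (46 - 5)/(12 - 17) ≡ 41/54 mod 59. 54⁻¹ ≡ 47 (mod 59), so λ ≡ 39.
  x = λ² - 17 - 12 = 1521 - 29 ≡ 17; y = λ·(17 - 17) - 5 ≡ 54. → (17, 54)
7P: (17, 54) + (12, 46). λ = (46 - 54)/(12 - 17) ≡ 51/54 mod 59. 54⁻¹ ≡ 47 (mod 59), so λ ≡ 37.
  x = λ² - 17 - 12 = 1369 - 29 ≡ 42; y = λ·(17 - 42) - 54 ≡ 24. → (42, 24)
8P: (42, 24) + (12, 46). λ = (46 - 24)/(12 - 42) ≡ 22/29 mod 59. 29⁻¹ ≡ 57 (mod 59), so λ ≡ 15.
  x = λ² - 42 - 12 = 225 - 54 ≡ 53; y = λ·(42 - 53) - 24 ≡ 47. → (53, 47)
9P: (53, 47) + (12, 46). λ = (46 - 47)/(12 - 53) ≡ 58/18 mod 59. 18⁻¹ ≡ 23 (mod 59), so λ ≡ 36.
  x = λ² - 53 - 12 = 1296 - 65 ≡ 51; y = λ·(53 - 51) - 47 ≡ 25. → (51, 25)
10P: (51, 25) + (12, 46). λ = (46 - 25)/(12 - 51) ≡ 21/20 mod 59. 20⁻¹ ≡ 3 (mod 59), so λ ≡ 4.
  x = λ² - 51 - 12 = 16 - 63 ≡ 12; y = λ·(51 - 12) - 25 ≡ 13. → (12, 13)
11P: (12, 13) + (12, 46): same x and y₁ ≡ -y₂, so the sum is 𝒪.
11P = 𝒪, so the order is 11.

11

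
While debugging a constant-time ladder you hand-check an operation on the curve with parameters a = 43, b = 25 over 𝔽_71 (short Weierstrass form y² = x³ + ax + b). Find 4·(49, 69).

Write P = (49, 69).
Double-and-add on 4 = (100)₂. Start with P = (49, 69) for the leading 1-bit.
double: tangent at (49, 69): λ = (3·49² + 43)/(2·69) ≡ 4/67. 67⁻¹ ≡ 53 (mod 71), so λ ≡ 4·53 ≡ 70.
  x = λ² - 49 - 49 = 4900 - 98 ≡ 45; y = λ·(49 - 45) - 69 ≡ 69. → (45, 69)
double: tangent at (45, 69): λ = (3·45² + 43)/(2·69) ≡ 12/67. 67⁻¹ ≡ 53 (mod 71), so λ ≡ 12·53 ≡ 68.
  x = λ² - 45 - 45 = 4624 - 90 ≡ 61; y = λ·(45 - 61) - 69 ≡ 50. → (61, 50)

(61, 50)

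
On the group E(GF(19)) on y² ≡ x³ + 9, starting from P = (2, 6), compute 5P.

Repeated addition: build up to 5P.
2P: tangent at (2, 6): λ = (3·2² + 0)/(2·6) ≡ 12/12. 12⁻¹ ≡ 8 (mod 19) since 12·8 = 96 ≡ 1, so λ ≡ 12·8 ≡ 1.
  x = λ² - 2 - 2 = 1 - 4 ≡ 16; y = λ·(2 - 16) - 6 ≡ 18. → (16, 18)
3P: (16, 18) + (2, 6). λ = (6 - 18)/(2 - 16) ≡ 7/5 mod 19. 5⁻¹ ≡ 4 (mod 19), so λ ≡ 9.
  x = λ² - 16 - 2 = 81 - 18 ≡ 6; y = λ·(16 - 6) - 18 ≡ 15. → (6, 15)
4P: (6, 15) + (2, 6). λ = (6 - 15)/(2 - 6) ≡ 10/15 mod 19. 15⁻¹ ≡ 14 (mod 19), so λ ≡ 7.
  x = λ² - 6 - 2 = 49 - 8 ≡ 3; y = λ·(6 - 3) - 15 ≡ 6. → (3, 6)
5P: (3, 6) + (2, 6). λ = (6 - 6)/(2 - 3) ≡ 0/18 mod 19. 18⁻¹ ≡ 18 (mod 19), so λ ≡ 0.
  x = λ² - 3 - 2 = 0 - 5 ≡ 14; y = λ·(3 - 14) - 6 ≡ 13. → (14, 13)

(14, 13)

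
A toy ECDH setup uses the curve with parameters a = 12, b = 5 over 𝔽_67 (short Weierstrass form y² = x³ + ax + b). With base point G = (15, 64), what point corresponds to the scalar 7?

Repeated addition: build up to 7G.
2G: tangent at (15, 64): λ = (3·15² + 12)/(2·64) ≡ 17/61. 61⁻¹ ≡ 11 (mod 67), so λ ≡ 17·11 ≡ 53.
  x = λ² - 15 - 15 = 2809 - 30 ≡ 32; y = λ·(15 - 32) - 64 ≡ 40. → (32, 40)
3G: (32, 40) + (15, 64). λ = (64 - 40)/(15 - 32) ≡ 24/50 mod 67. 50⁻¹ ≡ 63 (mod 67) since 50·63 = 3150 ≡ 1, so λ ≡ 38.
  x = λ² - 32 - 15 = 1444 - 47 ≡ 57; y = λ·(32 - 57) - 40 ≡ 15. → (57, 15)
4G: (57, 15) + (15, 64). λ = (64 - 15)/(15 - 57) ≡ 49/25 mod 67. 25⁻¹ ≡ 59 (mod 67), so λ ≡ 10.
  x = λ² - 57 - 15 = 100 - 72 ≡ 28; y = λ·(57 - 28) - 15 ≡ 7. → (28, 7)
5G: (28, 7) + (15, 64). λ = (64 - 7)/(15 - 28) ≡ 57/54 mod 67. 54⁻¹ ≡ 36 (mod 67), so λ ≡ 42.
  x = λ² - 28 - 15 = 1764 - 43 ≡ 46; y = λ·(28 - 46) - 7 ≡ 41. → (46, 41)
6G: (46, 41) + (15, 64). λ = (64 - 41)/(15 - 46) ≡ 23/36 mod 67. 36⁻¹ ≡ 54 (mod 67) since 36·54 = 1944 ≡ 1, so λ ≡ 36.
  x = λ² - 46 - 15 = 1296 - 61 ≡ 29; y = λ·(46 - 29) - 41 ≡ 35. → (29, 35)
7G: (29, 35) + (15, 64). λ = (64 - 35)/(15 - 29) ≡ 29/53 mod 67. 53⁻¹ ≡ 43 (mod 67), so λ ≡ 41.
  x = λ² - 29 - 15 = 1681 - 44 ≡ 29; y = λ·(29 - 29) - 35 ≡ 32. → (29, 32)

(29, 32)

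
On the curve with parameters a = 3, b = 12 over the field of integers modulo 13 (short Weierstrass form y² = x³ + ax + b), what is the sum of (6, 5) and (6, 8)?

The two points share x = 6 and their y-coordinates satisfy 5 + 8 ≡ 0 (mod 13), so they are inverses. Their sum is the point at infinity.

O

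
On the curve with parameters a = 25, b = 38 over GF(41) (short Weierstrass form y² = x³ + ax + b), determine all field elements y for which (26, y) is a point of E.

none

x³ + 25x + 38 = 18264 ≡ 19 (mod 41).
19 is a non-residue mod 41; no y exists.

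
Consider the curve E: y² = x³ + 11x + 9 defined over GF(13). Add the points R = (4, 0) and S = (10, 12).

(3, 2)

(4, 0) + (10, 12). λ = (12 - 0)/(10 - 4) ≡ 12/6 mod 13. 6⁻¹ ≡ 11 (mod 13), so λ ≡ 2.
  x = λ² - 4 - 10 = 4 - 14 ≡ 3; y = λ·(4 - 3) - 0 ≡ 2. → (3, 2)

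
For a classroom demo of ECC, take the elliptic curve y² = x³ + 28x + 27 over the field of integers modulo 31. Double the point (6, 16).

(8, 22)

tangent at (6, 16): λ = (3·6² + 28)/(2·16) ≡ 12/1. 1⁻¹ ≡ 1 (mod 31), so λ ≡ 12·1 ≡ 12.
  x = λ² - 6 - 6 = 144 - 12 ≡ 8; y = λ·(6 - 8) - 16 ≡ 22. → (8, 22)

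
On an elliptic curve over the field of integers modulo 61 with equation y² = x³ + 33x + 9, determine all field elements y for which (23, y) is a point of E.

8, 53

x³ + 33x + 9 = 12935 ≡ 3 (mod 61).
Square roots of 3 mod 61: 8 and 53 (since 8² = 64 ≡ 3).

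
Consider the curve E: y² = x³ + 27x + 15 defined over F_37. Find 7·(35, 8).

(21, 1)

Write P = (35, 8).
Double-and-add on 7 = (111)₂. Start with P = (35, 8) for the leading 1-bit.
double: tangent at (35, 8): λ = (3·35² + 27)/(2·8) ≡ 2/16. 16⁻¹ ≡ 7 (mod 37), so λ ≡ 2·7 ≡ 14.
  x = λ² - 35 - 35 = 196 - 70 ≡ 15; y = λ·(35 - 15) - 8 ≡ 13. → (15, 13)
add P: (15, 13) + (35, 8). λ = (8 - 13)/(35 - 15) ≡ 32/20 mod 37. 20⁻¹ ≡ 13 (mod 37), so λ ≡ 9.
  x = λ² - 15 - 35 = 81 - 50 ≡ 31; y = λ·(15 - 31) - 13 ≡ 28. → (31, 28)
double: tangent at (31, 28): λ = (3·31² + 27)/(2·28) ≡ 24/19. 19⁻¹ ≡ 2 (mod 37), so λ ≡ 24·2 ≡ 11.
  x = λ² - 31 - 31 = 121 - 62 ≡ 22; y = λ·(31 - 22) - 28 ≡ 34. → (22, 34)
add P: (22, 34) + (35, 8). λ = (8 - 34)/(35 - 22) ≡ 11/13 mod 37. 13⁻¹ ≡ 20 (mod 37) since 13·20 = 260 ≡ 1, so λ ≡ 35.
  x = λ² - 22 - 35 = 1225 - 57 ≡ 21; y = λ·(22 - 21) - 34 ≡ 1. → (21, 1)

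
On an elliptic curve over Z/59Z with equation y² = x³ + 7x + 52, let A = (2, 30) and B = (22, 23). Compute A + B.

(4, 12)

(2, 30) + (22, 23). λ = (23 - 30)/(22 - 2) ≡ 52/20 mod 59. 20⁻¹ ≡ 3 (mod 59), so λ ≡ 38.
  x = λ² - 2 - 22 = 1444 - 24 ≡ 4; y = λ·(2 - 4) - 30 ≡ 12. → (4, 12)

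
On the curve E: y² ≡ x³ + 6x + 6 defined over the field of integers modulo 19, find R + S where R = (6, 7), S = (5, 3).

(6, 7) + (5, 3). λ = (3 - 7)/(5 - 6) ≡ 15/18 mod 19. 18⁻¹ ≡ 18 (mod 19), so λ ≡ 4.
  x = λ² - 6 - 5 = 16 - 11 ≡ 5; y = λ·(6 - 5) - 7 ≡ 16. → (5, 16)

(5, 16)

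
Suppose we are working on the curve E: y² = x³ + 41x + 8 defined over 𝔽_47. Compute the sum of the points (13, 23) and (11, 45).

(13, 23) + (11, 45). λ = (45 - 23)/(11 - 13) ≡ 22/45 mod 47. 45⁻¹ ≡ 23 (mod 47), so λ ≡ 36.
  x = λ² - 13 - 11 = 1296 - 24 ≡ 3; y = λ·(13 - 3) - 23 ≡ 8. → (3, 8)

(3, 8)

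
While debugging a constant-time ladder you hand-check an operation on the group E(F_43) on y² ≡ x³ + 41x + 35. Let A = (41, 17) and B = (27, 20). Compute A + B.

(13, 20)

(41, 17) + (27, 20). λ = (20 - 17)/(27 - 41) ≡ 3/29 mod 43. 29⁻¹ ≡ 3 (mod 43), so λ ≡ 9.
  x = λ² - 41 - 27 = 81 - 68 ≡ 13; y = λ·(41 - 13) - 17 ≡ 20. → (13, 20)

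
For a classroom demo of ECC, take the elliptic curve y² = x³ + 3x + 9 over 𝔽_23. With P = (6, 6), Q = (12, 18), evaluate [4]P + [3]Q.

(19, 18)

First 4P:
Double-and-add on 4 = (100)₂. Start with P = (6, 6) for the leading 1-bit.
double: tangent at (6, 6): λ = (3·6² + 3)/(2·6) ≡ 19/12. 12⁻¹ ≡ 2 (mod 23) since 12·2 = 24 ≡ 1, so λ ≡ 19·2 ≡ 15.
  x = λ² - 6 - 6 = 225 - 12 ≡ 6; y = λ·(6 - 6) - 6 ≡ 17. → (6, 17)
double: tangent at (6, 17): λ = (3·6² + 3)/(2·17) ≡ 19/11. 11⁻¹ ≡ 21 (mod 23) since 11·21 = 231 ≡ 1, so λ ≡ 19·21 ≡ 8.
  x = λ² - 6 - 6 = 64 - 12 ≡ 6; y = λ·(6 - 6) - 17 ≡ 6. → (6, 6)
4P = (6, 6).
Next 3Q:
Repeated addition: build up to 3Q.
2Q: tangent at (12, 18): λ = (3·12² + 3)/(2·18) ≡ 21/13. 13⁻¹ ≡ 16 (mod 23) since 13·16 = 208 ≡ 1, so λ ≡ 21·16 ≡ 14.
  x = λ² - 12 - 12 = 196 - 24 ≡ 11; y = λ·(12 - 11) - 18 ≡ 19. → (11, 19)
3Q: (11, 19) + (12, 18). λ = (18 - 19)/(12 - 11) ≡ 22/1 mod 23. 1⁻¹ ≡ 1 (mod 23) since 1·1 = 1 ≡ 1, so λ ≡ 22.
  x = λ² - 11 - 12 = 484 - 23 ≡ 1; y = λ·(11 - 1) - 19 ≡ 17. → (1, 17)
3Q = (1, 17).
Finally 4P + 3Q:
(6, 6) + (1, 17). λ = (17 - 6)/(1 - 6) ≡ 11/18 mod 23. 18⁻¹ ≡ 9 (mod 23), so λ ≡ 7.
  x = λ² - 6 - 1 = 49 - 7 ≡ 19; y = λ·(6 - 19) - 6 ≡ 18. → (19, 18)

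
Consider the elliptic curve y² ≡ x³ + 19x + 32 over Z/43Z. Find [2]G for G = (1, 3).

tangent at (1, 3): λ = (3·1² + 19)/(2·3) ≡ 22/6. 6⁻¹ ≡ 36 (mod 43), so λ ≡ 22·36 ≡ 18.
  x = λ² - 1 - 1 = 324 - 2 ≡ 21; y = λ·(1 - 21) - 3 ≡ 24. → (21, 24)

(21, 24)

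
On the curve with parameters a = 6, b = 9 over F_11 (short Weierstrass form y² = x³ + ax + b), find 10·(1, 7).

Write P = (1, 7).
Repeated addition: build up to 10P.
2P: tangent at (1, 7): λ = (3·1² + 6)/(2·7) ≡ 9/3. 3⁻¹ ≡ 4 (mod 11), so λ ≡ 9·4 ≡ 3.
  x = λ² - 1 - 1 = 9 - 2 ≡ 7; y = λ·(1 - 7) - 7 ≡ 8. → (7, 8)
3P: (7, 8) + (1, 7). λ = (7 - 8)/(1 - 7) ≡ 10/5 mod 11. 5⁻¹ ≡ 9 (mod 11) since 5·9 = 45 ≡ 1, so λ ≡ 2.
  x = λ² - 7 - 1 = 4 - 8 ≡ 7; y = λ·(7 - 7) - 8 ≡ 3. → (7, 3)
4P: (7, 3) + (1, 7). λ = (7 - 3)/(1 - 7) ≡ 4/5 mod 11. 5⁻¹ ≡ 9 (mod 11) since 5·9 = 45 ≡ 1, so λ ≡ 3.
  x = λ² - 7 - 1 = 9 - 8 ≡ 1; y = λ·(7 - 1) - 3 ≡ 4. → (1, 4)
5P: (1, 4) + (1, 7): same x and y₁ ≡ -y₂, so the sum is the point at infinity.
6P: the point at infinity + (1, 7) = (1, 7) (identity).
7P: tangent at (1, 7): λ = (3·1² + 6)/(2·7) ≡ 9/3. 3⁻¹ ≡ 4 (mod 11), so λ ≡ 9·4 ≡ 3.
  x = λ² - 1 - 1 = 9 - 2 ≡ 7; y = λ·(1 - 7) - 7 ≡ 8. → (7, 8)
8P: (7, 8) + (1, 7). λ = (7 - 8)/(1 - 7) ≡ 10/5 mod 11. 5⁻¹ ≡ 9 (mod 11), so λ ≡ 2.
  x = λ² - 7 - 1 = 4 - 8 ≡ 7; y = λ·(7 - 7) - 8 ≡ 3. → (7, 3)
9P: (7, 3) + (1, 7). λ = (7 - 3)/(1 - 7) ≡ 4/5 mod 11. 5⁻¹ ≡ 9 (mod 11), so λ ≡ 3.
  x = λ² - 7 - 1 = 9 - 8 ≡ 1; y = λ·(7 - 1) - 3 ≡ 4. → (1, 4)
10P: (1, 4) + (1, 7): same x and y₁ ≡ -y₂, so the sum is the point at infinity.

O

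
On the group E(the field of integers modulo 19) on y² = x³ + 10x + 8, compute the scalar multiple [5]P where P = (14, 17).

(14, 2)

Double-and-add on 5 = (101)₂. Start with P = (14, 17) for the leading 1-bit.
double: tangent at (14, 17): λ = (3·14² + 10)/(2·17) ≡ 9/15. 15⁻¹ ≡ 14 (mod 19), so λ ≡ 9·14 ≡ 12.
  x = λ² - 14 - 14 = 144 - 28 ≡ 2; y = λ·(14 - 2) - 17 ≡ 13. → (2, 13)
double: tangent at (2, 13): λ = (3·2² + 10)/(2·13) ≡ 3/7. 7⁻¹ ≡ 11 (mod 19) since 7·11 = 77 ≡ 1, so λ ≡ 3·11 ≡ 14.
  x = λ² - 2 - 2 = 196 - 4 ≡ 2; y = λ·(2 - 2) - 13 ≡ 6. → (2, 6)
add P: (2, 6) + (14, 17). λ = (17 - 6)/(14 - 2) ≡ 11/12 mod 19. 12⁻¹ ≡ 8 (mod 19), so λ ≡ 12.
  x = λ² - 2 - 14 = 144 - 16 ≡ 14; y = λ·(2 - 14) - 6 ≡ 2. → (14, 2)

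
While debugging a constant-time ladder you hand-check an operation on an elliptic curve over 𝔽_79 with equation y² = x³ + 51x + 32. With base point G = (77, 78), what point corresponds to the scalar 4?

Double-and-add on 4 = (100)₂. Start with G = (77, 78) for the leading 1-bit.
double: tangent at (77, 78): λ = (3·77² + 51)/(2·78) ≡ 63/77. 77⁻¹ ≡ 39 (mod 79), so λ ≡ 63·39 ≡ 8.
  x = λ² - 77 - 77 = 64 - 154 ≡ 68; y = λ·(77 - 68) - 78 ≡ 73. → (68, 73)
double: tangent at (68, 73): λ = (3·68² + 51)/(2·73) ≡ 19/67. 67⁻¹ ≡ 46 (mod 79) since 67·46 = 3082 ≡ 1, so λ ≡ 19·46 ≡ 5.
  x = λ² - 68 - 68 = 25 - 136 ≡ 47; y = λ·(68 - 47) - 73 ≡ 32. → (47, 32)

(47, 32)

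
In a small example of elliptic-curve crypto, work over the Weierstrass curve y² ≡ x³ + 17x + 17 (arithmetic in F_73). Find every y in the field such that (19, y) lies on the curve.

x³ + 17x + 17 = 7199 ≡ 45 (mod 73).
45 is a non-residue mod 73; no y exists.

none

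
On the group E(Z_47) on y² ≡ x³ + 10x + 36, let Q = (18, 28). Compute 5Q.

Double-and-add on 5 = (101)₂. Start with Q = (18, 28) for the leading 1-bit.
double: tangent at (18, 28): λ = (3·18² + 10)/(2·28) ≡ 42/9. 9⁻¹ ≡ 21 (mod 47), so λ ≡ 42·21 ≡ 36.
  x = λ² - 18 - 18 = 1296 - 36 ≡ 38; y = λ·(18 - 38) - 28 ≡ 4. → (38, 4)
double: tangent at (38, 4): λ = (3·38² + 10)/(2·4) ≡ 18/8. 8⁻¹ ≡ 6 (mod 47), so λ ≡ 18·6 ≡ 14.
  x = λ² - 38 - 38 = 196 - 76 ≡ 26; y = λ·(38 - 26) - 4 ≡ 23. → (26, 23)
add Q: (26, 23) + (18, 28). λ = (28 - 23)/(18 - 26) ≡ 5/39 mod 47. 39⁻¹ ≡ 41 (mod 47), so λ ≡ 17.
  x = λ² - 26 - 18 = 289 - 44 ≡ 10; y = λ·(26 - 10) - 23 ≡ 14. → (10, 14)

(10, 14)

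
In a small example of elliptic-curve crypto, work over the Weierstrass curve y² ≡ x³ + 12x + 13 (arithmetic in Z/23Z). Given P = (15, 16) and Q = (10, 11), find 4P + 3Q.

First 4P:
Repeated addition: build up to 4P.
2P: tangent at (15, 16): λ = (3·15² + 12)/(2·16) ≡ 20/9. 9⁻¹ ≡ 18 (mod 23), so λ ≡ 20·18 ≡ 15.
  x = λ² - 15 - 15 = 225 - 30 ≡ 11; y = λ·(15 - 11) - 16 ≡ 21. → (11, 21)
3P: (11, 21) + (15, 16). λ = (16 - 21)/(15 - 11) ≡ 18/4 mod 23. 4⁻¹ ≡ 6 (mod 23), so λ ≡ 16.
  x = λ² - 11 - 15 = 256 - 26 ≡ 0; y = λ·(11 - 0) - 21 ≡ 17. → (0, 17)
4P: (0, 17) + (15, 16). λ = (16 - 17)/(15 - 0) ≡ 22/15 mod 23. 15⁻¹ ≡ 20 (mod 23) since 15·20 = 300 ≡ 1, so λ ≡ 3.
  x = λ² - 0 - 15 = 9 - 15 ≡ 17; y = λ·(0 - 17) - 17 ≡ 1. → (17, 1)
4P = (17, 1).
Next 3Q:
Repeated addition: build up to 3Q.
2Q: tangent at (10, 11): λ = (3·10² + 12)/(2·11) ≡ 13/22. 22⁻¹ ≡ 22 (mod 23), so λ ≡ 13·22 ≡ 10.
  x = λ² - 10 - 10 = 100 - 20 ≡ 11; y = λ·(10 - 11) - 11 ≡ 2. → (11, 2)
3Q: (11, 2) + (10, 11). λ = (11 - 2)/(10 - 11) ≡ 9/22 mod 23. 22⁻¹ ≡ 22 (mod 23), so λ ≡ 14.
  x = λ² - 11 - 10 = 196 - 21 ≡ 14; y = λ·(11 - 14) - 2 ≡ 2. → (14, 2)
3Q = (14, 2).
Finally 4P + 3Q:
(17, 1) + (14, 2). λ = (2 - 1)/(14 - 17) ≡ 1/20 mod 23. 20⁻¹ ≡ 15 (mod 23) since 20·15 = 300 ≡ 1, so λ ≡ 15.
  x = λ² - 17 - 14 = 225 - 31 ≡ 10; y = λ·(17 - 10) - 1 ≡ 12. → (10, 12)

(10, 12)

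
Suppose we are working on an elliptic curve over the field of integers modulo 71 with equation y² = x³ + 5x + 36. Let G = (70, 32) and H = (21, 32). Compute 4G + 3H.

First 4G:
Repeated addition: build up to 4G.
2G: tangent at (70, 32): λ = (3·70² + 5)/(2·32) ≡ 8/64. 64⁻¹ ≡ 10 (mod 71), so λ ≡ 8·10 ≡ 9.
  x = λ² - 70 - 70 = 81 - 140 ≡ 12; y = λ·(70 - 12) - 32 ≡ 64. → (12, 64)
3G: (12, 64) + (70, 32). λ = (32 - 64)/(70 - 12) ≡ 39/58 mod 71. 58⁻¹ ≡ 60 (mod 71), so λ ≡ 68.
  x = λ² - 12 - 70 = 4624 - 82 ≡ 69; y = λ·(12 - 69) - 64 ≡ 36. → (69, 36)
4G: (69, 36) + (70, 32). λ = (32 - 36)/(70 - 69) ≡ 67/1 mod 71. 1⁻¹ ≡ 1 (mod 71), so λ ≡ 67.
  x = λ² - 69 - 70 = 4489 - 139 ≡ 19; y = λ·(69 - 19) - 36 ≡ 48. → (19, 48)
4G = (19, 48).
Next 3H:
Repeated addition: build up to 3H.
2H: tangent at (21, 32): λ = (3·21² + 5)/(2·32) ≡ 50/64. 64⁻¹ ≡ 10 (mod 71) since 64·10 = 640 ≡ 1, so λ ≡ 50·10 ≡ 3.
  x = λ² - 21 - 21 = 9 - 42 ≡ 38; y = λ·(21 - 38) - 32 ≡ 59. → (38, 59)
3H: (38, 59) + (21, 32). λ = (32 - 59)/(21 - 38) ≡ 44/54 mod 71. 54⁻¹ ≡ 25 (mod 71), so λ ≡ 35.
  x = λ² - 38 - 21 = 1225 - 59 ≡ 30; y = λ·(38 - 30) - 59 ≡ 8. → (30, 8)
3H = (30, 8).
Finally 4G + 3H:
(19, 48) + (30, 8). λ = (8 - 48)/(30 - 19) ≡ 31/11 mod 71. 11⁻¹ ≡ 13 (mod 71) since 11·13 = 143 ≡ 1, so λ ≡ 48.
  x = λ² - 19 - 30 = 2304 - 49 ≡ 54; y = λ·(19 - 54) - 48 ≡ 47. → (54, 47)

(54, 47)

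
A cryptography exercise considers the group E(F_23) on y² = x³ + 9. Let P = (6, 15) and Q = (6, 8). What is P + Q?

The two points share x = 6 and their y-coordinates satisfy 15 + 8 ≡ 0 (mod 23), so they are inverses. Their sum is 𝒪.

O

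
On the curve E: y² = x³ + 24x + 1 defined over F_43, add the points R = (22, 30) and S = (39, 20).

(31, 36)

(22, 30) + (39, 20). λ = (20 - 30)/(39 - 22) ≡ 33/17 mod 43. 17⁻¹ ≡ 38 (mod 43), so λ ≡ 7.
  x = λ² - 22 - 39 = 49 - 61 ≡ 31; y = λ·(22 - 31) - 30 ≡ 36. → (31, 36)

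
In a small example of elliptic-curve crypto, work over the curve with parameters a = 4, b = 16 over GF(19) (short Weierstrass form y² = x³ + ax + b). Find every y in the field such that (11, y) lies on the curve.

2, 17

x³ + 4x + 16 = 1391 ≡ 4 (mod 19).
Square roots of 4 mod 19: 2 and 17 (since 2² = 4 ≡ 4).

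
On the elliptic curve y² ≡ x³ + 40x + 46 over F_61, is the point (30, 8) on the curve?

y² = 8² ≡ 3; x³ + 40x + 46 = 28246 ≡ 3 (mod 61). 3 = 3.

yes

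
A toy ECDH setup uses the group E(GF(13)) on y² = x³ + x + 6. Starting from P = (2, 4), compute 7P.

Double-and-add on 7 = (111)₂. Start with P = (2, 4) for the leading 1-bit.
double: tangent at (2, 4): λ = (3·2² + 1)/(2·4) ≡ 0/8. 8⁻¹ ≡ 5 (mod 13) since 8·5 = 40 ≡ 1, so λ ≡ 0·5 ≡ 0.
  x = λ² - 2 - 2 = 0 - 4 ≡ 9; y = λ·(2 - 9) - 4 ≡ 9. → (9, 9)
add P: (9, 9) + (2, 4). λ = (4 - 9)/(2 - 9) ≡ 8/6 mod 13. 6⁻¹ ≡ 11 (mod 13) since 6·11 = 66 ≡ 1, so λ ≡ 10.
  x = λ² - 9 - 2 = 100 - 11 ≡ 11; y = λ·(9 - 11) - 9 ≡ 10. → (11, 10)
double: tangent at (11, 10): λ = (3·11² + 1)/(2·10) ≡ 0/7. 7⁻¹ ≡ 2 (mod 13), so λ ≡ 0·2 ≡ 0.
  x = λ² - 11 - 11 = 0 - 22 ≡ 4; y = λ·(11 - 4) - 10 ≡ 3. → (4, 3)
add P: (4, 3) + (2, 4). λ = (4 - 3)/(2 - 4) ≡ 1/11 mod 13. 11⁻¹ ≡ 6 (mod 13) since 11·6 = 66 ≡ 1, so λ ≡ 6.
  x = λ² - 4 - 2 = 36 - 6 ≡ 4; y = λ·(4 - 4) - 3 ≡ 10. → (4, 10)

(4, 10)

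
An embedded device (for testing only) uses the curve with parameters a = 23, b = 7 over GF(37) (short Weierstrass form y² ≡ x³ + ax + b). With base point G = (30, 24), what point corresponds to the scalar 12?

O

Repeated addition: build up to 12G.
2G: tangent at (30, 24): λ = (3·30² + 23)/(2·24) ≡ 22/11. 11⁻¹ ≡ 27 (mod 37) since 11·27 = 297 ≡ 1, so λ ≡ 22·27 ≡ 2.
  x = λ² - 30 - 30 = 4 - 60 ≡ 18; y = λ·(30 - 18) - 24 ≡ 0. → (18, 0)
3G: (18, 0) + (30, 24). λ = (24 - 0)/(30 - 18) ≡ 24/12 mod 37. 12⁻¹ ≡ 34 (mod 37) since 12·34 = 408 ≡ 1, so λ ≡ 2.
  x = λ² - 18 - 30 = 4 - 48 ≡ 30; y = λ·(18 - 30) - 0 ≡ 13. → (30, 13)
4G: (30, 13) + (30, 24): same x and y₁ ≡ -y₂, so the sum is the point at infinity.
5G: the point at infinity + (30, 24) = (30, 24) (identity).
6G: tangent at (30, 24): λ = (3·30² + 23)/(2·24) ≡ 22/11. 11⁻¹ ≡ 27 (mod 37), so λ ≡ 22·27 ≡ 2.
  x = λ² - 30 - 30 = 4 - 60 ≡ 18; y = λ·(30 - 18) - 24 ≡ 0. → (18, 0)
7G: (18, 0) + (30, 24). λ = (24 - 0)/(30 - 18) ≡ 24/12 mod 37. 12⁻¹ ≡ 34 (mod 37), so λ ≡ 2.
  x = λ² - 18 - 30 = 4 - 48 ≡ 30; y = λ·(18 - 30) - 0 ≡ 13. → (30, 13)
8G: (30, 13) + (30, 24): same x and y₁ ≡ -y₂, so the sum is the point at infinity.
9G: the point at infinity + (30, 24) = (30, 24) (identity).
10G: tangent at (30, 24): λ = (3·30² + 23)/(2·24) ≡ 22/11. 11⁻¹ ≡ 27 (mod 37), so λ ≡ 22·27 ≡ 2.
  x = λ² - 30 - 30 = 4 - 60 ≡ 18; y = λ·(30 - 18) - 24 ≡ 0. → (18, 0)
11G: (18, 0) + (30, 24). λ = (24 - 0)/(30 - 18) ≡ 24/12 mod 37. 12⁻¹ ≡ 34 (mod 37) since 12·34 = 408 ≡ 1, so λ ≡ 2.
  x = λ² - 18 - 30 = 4 - 48 ≡ 30; y = λ·(18 - 30) - 0 ≡ 13. → (30, 13)
12G: (30, 13) + (30, 24): same x and y₁ ≡ -y₂, so the sum is the point at infinity.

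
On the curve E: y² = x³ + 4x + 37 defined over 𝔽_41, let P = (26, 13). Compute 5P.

(32, 25)

Double-and-add on 5 = (101)₂. Start with P = (26, 13) for the leading 1-bit.
double: tangent at (26, 13): λ = (3·26² + 4)/(2·13) ≡ 23/26. 26⁻¹ ≡ 30 (mod 41), so λ ≡ 23·30 ≡ 34.
  x = λ² - 26 - 26 = 1156 - 52 ≡ 38; y = λ·(26 - 38) - 13 ≡ 30. → (38, 30)
double: tangent at (38, 30): λ = (3·38² + 4)/(2·30) ≡ 31/19. 19⁻¹ ≡ 13 (mod 41) since 19·13 = 247 ≡ 1, so λ ≡ 31·13 ≡ 34.
  x = λ² - 38 - 38 = 1156 - 76 ≡ 14; y = λ·(38 - 14) - 30 ≡ 7. → (14, 7)
add P: (14, 7) + (26, 13). λ = (13 - 7)/(26 - 14) ≡ 6/12 mod 41. 12⁻¹ ≡ 24 (mod 41), so λ ≡ 21.
  x = λ² - 14 - 26 = 441 - 40 ≡ 32; y = λ·(14 - 32) - 7 ≡ 25. → (32, 25)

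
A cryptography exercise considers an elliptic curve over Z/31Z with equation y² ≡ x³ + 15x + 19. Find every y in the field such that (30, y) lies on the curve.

none

x³ + 15x + 19 = 27469 ≡ 3 (mod 31).
3 is a non-residue mod 31; no y exists.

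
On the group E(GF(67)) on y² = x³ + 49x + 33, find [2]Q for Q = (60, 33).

(39, 5)

tangent at (60, 33): λ = (3·60² + 49)/(2·33) ≡ 62/66. 66⁻¹ ≡ 66 (mod 67) since 66·66 = 4356 ≡ 1, so λ ≡ 62·66 ≡ 5.
  x = λ² - 60 - 60 = 25 - 120 ≡ 39; y = λ·(60 - 39) - 33 ≡ 5. → (39, 5)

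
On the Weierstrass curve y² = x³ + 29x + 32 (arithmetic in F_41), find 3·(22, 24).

Write P = (22, 24).
Repeated addition: build up to 3P.
2P: tangent at (22, 24): λ = (3·22² + 29)/(2·24) ≡ 5/7. 7⁻¹ ≡ 6 (mod 41), so λ ≡ 5·6 ≡ 30.
  x = λ² - 22 - 22 = 900 - 44 ≡ 36; y = λ·(22 - 36) - 24 ≡ 7. → (36, 7)
3P: (36, 7) + (22, 24). λ = (24 - 7)/(22 - 36) ≡ 17/27 mod 41. 27⁻¹ ≡ 38 (mod 41), so λ ≡ 31.
  x = λ² - 36 - 22 = 961 - 58 ≡ 1; y = λ·(36 - 1) - 7 ≡ 12. → (1, 12)

(1, 12)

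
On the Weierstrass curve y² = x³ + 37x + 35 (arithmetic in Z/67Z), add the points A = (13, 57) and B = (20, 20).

(13, 57) + (20, 20). λ = (20 - 57)/(20 - 13) ≡ 30/7 mod 67. 7⁻¹ ≡ 48 (mod 67) since 7·48 = 336 ≡ 1, so λ ≡ 33.
  x = λ² - 13 - 20 = 1089 - 33 ≡ 51; y = λ·(13 - 51) - 57 ≡ 29. → (51, 29)

(51, 29)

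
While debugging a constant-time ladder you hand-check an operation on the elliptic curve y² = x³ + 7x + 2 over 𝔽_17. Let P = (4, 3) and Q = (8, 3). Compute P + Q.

(5, 14)

(4, 3) + (8, 3). λ = (3 - 3)/(8 - 4) ≡ 0/4 mod 17. 4⁻¹ ≡ 13 (mod 17), so λ ≡ 0.
  x = λ² - 4 - 8 = 0 - 12 ≡ 5; y = λ·(4 - 5) - 3 ≡ 14. → (5, 14)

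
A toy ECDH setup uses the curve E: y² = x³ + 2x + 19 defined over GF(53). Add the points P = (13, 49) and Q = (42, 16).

(9, 36)

(13, 49) + (42, 16). λ = (16 - 49)/(42 - 13) ≡ 20/29 mod 53. 29⁻¹ ≡ 11 (mod 53), so λ ≡ 8.
  x = λ² - 13 - 42 = 64 - 55 ≡ 9; y = λ·(13 - 9) - 49 ≡ 36. → (9, 36)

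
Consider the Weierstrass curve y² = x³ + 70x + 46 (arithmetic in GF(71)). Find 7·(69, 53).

Write Q = (69, 53).
Double-and-add on 7 = (111)₂. Start with Q = (69, 53) for the leading 1-bit.
double: tangent at (69, 53): λ = (3·69² + 70)/(2·53) ≡ 11/35. 35⁻¹ ≡ 69 (mod 71) since 35·69 = 2415 ≡ 1, so λ ≡ 11·69 ≡ 49.
  x = λ² - 69 - 69 = 2401 - 138 ≡ 62; y = λ·(69 - 62) - 53 ≡ 6. → (62, 6)
add Q: (62, 6) + (69, 53). λ = (53 - 6)/(69 - 62) ≡ 47/7 mod 71. 7⁻¹ ≡ 61 (mod 71), so λ ≡ 27.
  x = λ² - 62 - 69 = 729 - 131 ≡ 30; y = λ·(62 - 30) - 6 ≡ 6. → (30, 6)
double: tangent at (30, 6): λ = (3·30² + 70)/(2·6) ≡ 1/12. 12⁻¹ ≡ 6 (mod 71), so λ ≡ 1·6 ≡ 6.
  x = λ² - 30 - 30 = 36 - 60 ≡ 47; y = λ·(30 - 47) - 6 ≡ 34. → (47, 34)
add Q: (47, 34) + (69, 53). λ = (53 - 34)/(69 - 47) ≡ 19/22 mod 71. 22⁻¹ ≡ 42 (mod 71), so λ ≡ 17.
  x = λ² - 47 - 69 = 289 - 116 ≡ 31; y = λ·(47 - 31) - 34 ≡ 25. → (31, 25)

(31, 25)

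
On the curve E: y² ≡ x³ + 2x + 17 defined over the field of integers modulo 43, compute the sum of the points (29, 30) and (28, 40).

(0, 24)

(29, 30) + (28, 40). λ = (40 - 30)/(28 - 29) ≡ 10/42 mod 43. 42⁻¹ ≡ 42 (mod 43) since 42·42 = 1764 ≡ 1, so λ ≡ 33.
  x = λ² - 29 - 28 = 1089 - 57 ≡ 0; y = λ·(29 - 0) - 30 ≡ 24. → (0, 24)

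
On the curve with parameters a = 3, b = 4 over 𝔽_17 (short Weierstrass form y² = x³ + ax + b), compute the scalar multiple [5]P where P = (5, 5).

Repeated addition: build up to 5P.
2P: tangent at (5, 5): λ = (3·5² + 3)/(2·5) ≡ 10/10. 10⁻¹ ≡ 12 (mod 17), so λ ≡ 10·12 ≡ 1.
  x = λ² - 5 - 5 = 1 - 10 ≡ 8; y = λ·(5 - 8) - 5 ≡ 9. → (8, 9)
3P: (8, 9) + (5, 5). λ = (5 - 9)/(5 - 8) ≡ 13/14 mod 17. 14⁻¹ ≡ 11 (mod 17) since 14·11 = 154 ≡ 1, so λ ≡ 7.
  x = λ² - 8 - 5 = 49 - 13 ≡ 2; y = λ·(8 - 2) - 9 ≡ 16. → (2, 16)
4P: (2, 16) + (5, 5). λ = (5 - 16)/(5 - 2) ≡ 6/3 mod 17. 3⁻¹ ≡ 6 (mod 17) since 3·6 = 18 ≡ 1, so λ ≡ 2.
  x = λ² - 2 - 5 = 4 - 7 ≡ 14; y = λ·(2 - 14) - 16 ≡ 11. → (14, 11)
5P: (14, 11) + (5, 5). λ = (5 - 11)/(5 - 14) ≡ 11/8 mod 17. 8⁻¹ ≡ 15 (mod 17), so λ ≡ 12.
  x = λ² - 14 - 5 = 144 - 19 ≡ 6; y = λ·(14 - 6) - 11 ≡ 0. → (6, 0)

(6, 0)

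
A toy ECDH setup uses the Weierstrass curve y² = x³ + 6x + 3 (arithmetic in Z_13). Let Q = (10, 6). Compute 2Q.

tangent at (10, 6): λ = (3·10² + 6)/(2·6) ≡ 7/12. 12⁻¹ ≡ 12 (mod 13) since 12·12 = 144 ≡ 1, so λ ≡ 7·12 ≡ 6.
  x = λ² - 10 - 10 = 36 - 20 ≡ 3; y = λ·(10 - 3) - 6 ≡ 10. → (3, 10)

(3, 10)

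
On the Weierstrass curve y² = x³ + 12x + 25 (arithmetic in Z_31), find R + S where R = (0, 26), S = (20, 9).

(0, 26) + (20, 9). λ = (9 - 26)/(20 - 0) ≡ 14/20 mod 31. 20⁻¹ ≡ 14 (mod 31), so λ ≡ 10.
  x = λ² - 0 - 20 = 100 - 20 ≡ 18; y = λ·(0 - 18) - 26 ≡ 11. → (18, 11)

(18, 11)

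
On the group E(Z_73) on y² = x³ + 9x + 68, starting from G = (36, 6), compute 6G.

Double-and-add on 6 = (110)₂. Start with G = (36, 6) for the leading 1-bit.
double: tangent at (36, 6): λ = (3·36² + 9)/(2·6) ≡ 28/12. 12⁻¹ ≡ 67 (mod 73) since 12·67 = 804 ≡ 1, so λ ≡ 28·67 ≡ 51.
  x = λ² - 36 - 36 = 2601 - 72 ≡ 47; y = λ·(36 - 47) - 6 ≡ 17. → (47, 17)
add G: (47, 17) + (36, 6). λ = (6 - 17)/(36 - 47) ≡ 62/62 mod 73. 62⁻¹ ≡ 53 (mod 73), so λ ≡ 1.
  x = λ² - 47 - 36 = 1 - 83 ≡ 64; y = λ·(47 - 64) - 17 ≡ 39. → (64, 39)
double: tangent at (64, 39): λ = (3·64² + 9)/(2·39) ≡ 33/5. 5⁻¹ ≡ 44 (mod 73), so λ ≡ 33·44 ≡ 65.
  x = λ² - 64 - 64 = 4225 - 128 ≡ 9; y = λ·(64 - 9) - 39 ≡ 32. → (9, 32)

(9, 32)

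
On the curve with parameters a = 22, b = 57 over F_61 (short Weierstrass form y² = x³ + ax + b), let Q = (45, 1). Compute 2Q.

(19, 21)

tangent at (45, 1): λ = (3·45² + 22)/(2·1) ≡ 58/2. 2⁻¹ ≡ 31 (mod 61), so λ ≡ 58·31 ≡ 29.
  x = λ² - 45 - 45 = 841 - 90 ≡ 19; y = λ·(45 - 19) - 1 ≡ 21. → (19, 21)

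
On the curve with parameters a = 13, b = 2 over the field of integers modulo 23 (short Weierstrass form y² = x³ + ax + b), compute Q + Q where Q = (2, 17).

(12, 0)

tangent at (2, 17): λ = (3·2² + 13)/(2·17) ≡ 2/11. 11⁻¹ ≡ 21 (mod 23), so λ ≡ 2·21 ≡ 19.
  x = λ² - 2 - 2 = 361 - 4 ≡ 12; y = λ·(2 - 12) - 17 ≡ 0. → (12, 0)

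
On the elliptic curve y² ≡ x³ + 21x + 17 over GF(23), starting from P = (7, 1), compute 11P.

(22, 15)

Repeated addition: build up to 11P.
2P: tangent at (7, 1): λ = (3·7² + 21)/(2·1) ≡ 7/2. 2⁻¹ ≡ 12 (mod 23), so λ ≡ 7·12 ≡ 15.
  x = λ² - 7 - 7 = 225 - 14 ≡ 4; y = λ·(7 - 4) - 1 ≡ 21. → (4, 21)
3P: (4, 21) + (7, 1). λ = (1 - 21)/(7 - 4) ≡ 3/3 mod 23. 3⁻¹ ≡ 8 (mod 23) since 3·8 = 24 ≡ 1, so λ ≡ 1.
  x = λ² - 4 - 7 = 1 - 11 ≡ 13; y = λ·(4 - 13) - 21 ≡ 16. → (13, 16)
4P: (13, 16) + (7, 1). λ = (1 - 16)/(7 - 13) ≡ 8/17 mod 23. 17⁻¹ ≡ 19 (mod 23), so λ ≡ 14.
  x = λ² - 13 - 7 = 196 - 20 ≡ 15; y = λ·(13 - 15) - 16 ≡ 2. → (15, 2)
5P: (15, 2) + (7, 1). λ = (1 - 2)/(7 - 15) ≡ 22/15 mod 23. 15⁻¹ ≡ 20 (mod 23), so λ ≡ 3.
  x = λ² - 15 - 7 = 9 - 22 ≡ 10; y = λ·(15 - 10) - 2 ≡ 13. → (10, 13)
6P: (10, 13) + (7, 1). λ = (1 - 13)/(7 - 10) ≡ 11/20 mod 23. 20⁻¹ ≡ 15 (mod 23), so λ ≡ 4.
  x = λ² - 10 - 7 = 16 - 17 ≡ 22; y = λ·(10 - 22) - 13 ≡ 8. → (22, 8)
7P: (22, 8) + (7, 1). λ = (1 - 8)/(7 - 22) ≡ 16/8 mod 23. 8⁻¹ ≡ 3 (mod 23), so λ ≡ 2.
  x = λ² - 22 - 7 = 4 - 29 ≡ 21; y = λ·(22 - 21) - 8 ≡ 17. → (21, 17)
8P: (21, 17) + (7, 1). λ = (1 - 17)/(7 - 21) ≡ 7/9 mod 23. 9⁻¹ ≡ 18 (mod 23), so λ ≡ 11.
  x = λ² - 21 - 7 = 121 - 28 ≡ 1; y = λ·(21 - 1) - 17 ≡ 19. → (1, 19)
9P: (1, 19) + (7, 1). λ = (1 - 19)/(7 - 1) ≡ 5/6 mod 23. 6⁻¹ ≡ 4 (mod 23) since 6·4 = 24 ≡ 1, so λ ≡ 20.
  x = λ² - 1 - 7 = 400 - 8 ≡ 1; y = λ·(1 - 1) - 19 ≡ 4. → (1, 4)
10P: (1, 4) + (7, 1). λ = (1 - 4)/(7 - 1) ≡ 20/6 mod 23. 6⁻¹ ≡ 4 (mod 23), so λ ≡ 11.
  x = λ² - 1 - 7 = 121 - 8 ≡ 21; y = λ·(1 - 21) - 4 ≡ 6. → (21, 6)
11P: (21, 6) + (7, 1). λ = (1 - 6)/(7 - 21) ≡ 18/9 mod 23. 9⁻¹ ≡ 18 (mod 23), so λ ≡ 2.
  x = λ² - 21 - 7 = 4 - 28 ≡ 22; y = λ·(21 - 22) - 6 ≡ 15. → (22, 15)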